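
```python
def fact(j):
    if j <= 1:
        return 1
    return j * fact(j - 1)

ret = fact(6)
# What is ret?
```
Call trace:
fact(j=6)
  fact(j=5)
    fact(j=4)
      fact(j=3)
        fact(j=2)
          fact(j=1)
          -> return 1
        -> return 2
      -> return 6
    -> return 24
  -> return 120
-> return 720

Final answer: 720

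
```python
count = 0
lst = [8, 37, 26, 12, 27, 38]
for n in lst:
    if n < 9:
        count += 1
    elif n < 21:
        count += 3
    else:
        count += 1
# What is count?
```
Trace:
  count=0
  count=1, n=8
  count=2, n=37
  count=3, n=26
  count=6, n=12
  count=7, n=27
  count=8, n=38

Final answer: 8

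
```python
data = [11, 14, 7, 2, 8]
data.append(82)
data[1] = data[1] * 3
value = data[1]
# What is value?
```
Trace:
  data=[11, 14, 7, 2, 8]
  data=[11, 14, 7, 2, 8, 82]
  data=[11, 42, 7, 2, 8, 82]
  data=[11, 42, 7, 2, 8, 82], value=42

Final answer: 42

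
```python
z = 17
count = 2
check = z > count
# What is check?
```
Trace:
  z=17
  z=17, count=2
  z=17, count=2, check=True

Final answer: True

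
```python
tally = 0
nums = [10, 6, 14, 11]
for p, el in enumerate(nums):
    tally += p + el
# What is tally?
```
Trace:
  tally=0
  tally=10, p=0, el=10
  tally=17, p=1, el=6
  tally=33, p=2, el=14
  tally=47, p=3, el=11

Final answer: 47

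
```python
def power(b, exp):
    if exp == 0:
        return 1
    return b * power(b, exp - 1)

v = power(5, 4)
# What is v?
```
Call trace:
power(b=5, exp=4)
  power(b=5, exp=3)
    power(b=5, exp=2)
      power(b=5, exp=1)
        power(b=5, exp=0)
        -> return 1
      -> return 5
    -> return 25
  -> return 125
-> return 625

Final answer: 625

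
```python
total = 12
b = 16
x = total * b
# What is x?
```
Trace:
  total=12
  total=12, b=16
  total=12, b=16, x=192

Final answer: 192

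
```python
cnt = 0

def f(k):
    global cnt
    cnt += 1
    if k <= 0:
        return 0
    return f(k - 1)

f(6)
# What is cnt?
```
Call trace:
f(k=6)
  f(k=5)
    f(k=4)
      f(k=3)
        f(k=2)
          f(k=1)
            f(k=0)
            -> return 0
          -> return 0
        -> return 0
      -> return 0
    -> return 0
  -> return 0
-> return 0

cnt is incremented once per call. f is entered once for each k = 6, 5, 4, 3, 2, 1, 0 (the k <= 0 call returns without recursing), i.e. 6 + 1 calls.
cnt = 7

Final answer: 7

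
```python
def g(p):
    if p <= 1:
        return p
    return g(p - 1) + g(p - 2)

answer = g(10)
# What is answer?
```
Call trace (a repeated sub-call is expanded the first time; later identical calls just restate its return value):
g(p=10)
  g(p=9)
    g(p=8)
      g(p=7)
        g(p=6)
          g(p=5)
            g(p=4)
              g(p=3)
                g(p=2)
                  g(p=1)
                  -> return 1
                  g(p=0)
                  -> return 0
                -> return 1
                g(p=1)
                -> return 1
              -> return 2
              g(p=2) -> return 1  (same call as traced above)
            -> return 3
            g(p=3) -> return 2  (same call as traced above)
          -> return 5
          g(p=4) -> return 3  (same call as traced above)
        -> return 8
        g(p=5) -> return 5  (same call as traced above)
      -> return 13
      g(p=6) -> return 8  (same call as traced above)
    -> return 21
    g(p=7) -> return 13  (same call as traced above)
  -> return 34
  g(p=8) -> return 21  (same call as traced above)
-> return 55

Final answer: 55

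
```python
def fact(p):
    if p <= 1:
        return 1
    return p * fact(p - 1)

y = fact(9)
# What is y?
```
Call trace:
fact(p=9)
  fact(p=8)
    fact(p=7)
      fact(p=6)
        fact(p=5)
          fact(p=4)
            fact(p=3)
              fact(p=2)
                fact(p=1)
                -> return 1
              -> return 2
            -> return 6
          -> return 24
        -> return 120
      -> return 720
    -> return 5040
  -> return 40320
-> return 362880

Final answer: 362880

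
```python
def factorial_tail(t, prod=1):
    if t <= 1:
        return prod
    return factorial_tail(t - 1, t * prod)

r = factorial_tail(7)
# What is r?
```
Call trace:
factorial_tail(t=7, prod=1)
  factorial_tail(t=6, prod=7)
    factorial_tail(t=5, prod=42)
      factorial_tail(t=4, prod=210)
        factorial_tail(t=3, prod=840)
          factorial_tail(t=2, prod=2520)
            factorial_tail(t=1, prod=5040)
            -> return 5040
          -> return 5040
        -> return 5040
      -> return 5040
    -> return 5040
  -> return 5040
-> return 5040

Final answer: 5040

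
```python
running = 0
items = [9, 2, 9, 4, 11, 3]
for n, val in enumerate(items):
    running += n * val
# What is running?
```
Trace:
  running=0
  running=0, n=0, val=9
  running=2, n=1, val=2
  running=20, n=2, val=9
  running=32, n=3, val=4
  running=76, n=4, val=11
  running=91, n=5, val=3

Final answer: 91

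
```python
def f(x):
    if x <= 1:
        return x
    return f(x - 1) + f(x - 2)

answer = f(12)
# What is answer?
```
Call trace (a repeated sub-call is expanded the first time; later identical calls just restate its return value):
f(x=12)
  f(x=11)
    f(x=10)
      f(x=9)
        f(x=8)
          f(x=7)
            f(x=6)
              f(x=5)
                f(x=4)
                  f(x=3)
                    f(x=2)
                      f(x=1)
                      -> return 1
                      f(x=0)
                      -> return 0
                    -> return 1
                    f(x=1)
                    -> return 1
                  -> return 2
                  f(x=2) -> return 1  (same call as traced above)
                -> return 3
                f(x=3) -> return 2  (same call as traced above)
              -> return 5
              f(x=4) -> return 3  (same call as traced above)
            -> return 8
            f(x=5) -> return 5  (same call as traced above)
          -> return 13
          f(x=6) -> return 8  (same call as traced above)
        -> return 21
        f(x=7) -> return 13  (same call as traced above)
      -> return 34
      f(x=8) -> return 21  (same call as traced above)
    -> return 55
    f(x=9) -> return 34  (same call as traced above)
  -> return 89
  f(x=10) -> return 55  (same call as traced above)
-> return 144

Final answer: 144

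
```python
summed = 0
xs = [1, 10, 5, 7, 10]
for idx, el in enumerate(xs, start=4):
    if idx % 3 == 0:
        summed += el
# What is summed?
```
Trace:
  summed=0
  summed=0, idx=4, el=1
  summed=0, idx=5, el=10
  summed=5, idx=6, el=5
  summed=5, idx=7, el=7
  summed=5, idx=8, el=10

Final answer: 5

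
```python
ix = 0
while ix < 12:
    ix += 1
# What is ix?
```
Trace:
  ix=0
  ix=1
  ix=2
  ix=3
  ix=4
  ix=5
  ix=6
  ix=7
  ix=8
  ix=9
  ix=10
  ix=11
  ix=12

Final answer: 12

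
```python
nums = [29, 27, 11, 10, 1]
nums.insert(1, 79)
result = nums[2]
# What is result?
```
Trace:
  nums=[29, 27, 11, 10, 1]
  nums=[29, 79, 27, 11, 10, 1]
  nums=[29, 79, 27, 11, 10, 1], result=27

Final answer: 27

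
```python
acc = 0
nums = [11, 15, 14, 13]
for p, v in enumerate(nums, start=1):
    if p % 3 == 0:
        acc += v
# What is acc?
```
Trace:
  acc=0
  acc=0, p=1, v=11
  acc=0, p=2, v=15
  acc=14, p=3, v=14
  acc=14, p=4, v=13

Final answer: 14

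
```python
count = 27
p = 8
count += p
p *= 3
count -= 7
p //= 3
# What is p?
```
Trace:
  count=27
  count=27, p=8
  count=35, p=8
  count=35, p=24
  count=28, p=24
  count=28, p=8

Final answer: 8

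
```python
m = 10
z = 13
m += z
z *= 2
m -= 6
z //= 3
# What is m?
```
Trace:
  m=10
  m=10, z=13
  m=23, z=13
  m=23, z=26
  m=17, z=26
  m=17, z=8

Final answer: 17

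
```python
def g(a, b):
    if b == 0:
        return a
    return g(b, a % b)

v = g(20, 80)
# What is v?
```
Call trace:
g(a=20, b=80)
  g(a=80, b=20)
    g(a=20, b=0)
    -> return 20
  -> return 20
-> return 20

Final answer: 20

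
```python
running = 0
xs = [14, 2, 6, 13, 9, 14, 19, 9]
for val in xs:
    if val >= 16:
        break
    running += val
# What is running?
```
Trace:
  running=0
  running=14, val=14
  running=16, val=2
  running=22, val=6
  running=35, val=13
  running=44, val=9
  running=58, val=14
  running=58, val=19

Final answer: 58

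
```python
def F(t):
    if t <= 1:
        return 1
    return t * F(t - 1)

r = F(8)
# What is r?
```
Call trace:
F(t=8)
  F(t=7)
    F(t=6)
      F(t=5)
        F(t=4)
          F(t=3)
            F(t=2)
              F(t=1)
              -> return 1
            -> return 2
          -> return 6
        -> return 24
      -> return 120
    -> return 720
  -> return 5040
-> return 40320

Final answer: 40320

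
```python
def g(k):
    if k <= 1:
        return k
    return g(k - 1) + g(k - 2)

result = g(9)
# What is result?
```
Call trace (a repeated sub-call is expanded the first time; later identical calls just restate its return value):
g(k=9)
  g(k=8)
    g(k=7)
      g(k=6)
        g(k=5)
          g(k=4)
            g(k=3)
              g(k=2)
                g(k=1)
                -> return 1
                g(k=0)
                -> return 0
              -> return 1
              g(k=1)
              -> return 1
            -> return 2
            g(k=2) -> return 1  (same call as traced above)
          -> return 3
          g(k=3) -> return 2  (same call as traced above)
        -> return 5
        g(k=4) -> return 3  (same call as traced above)
      -> return 8
      g(k=5) -> return 5  (same call as traced above)
    -> return 13
    g(k=6) -> return 8  (same call as traced above)
  -> return 21
  g(k=7) -> return 13  (same call as traced above)
-> return 34

Final answer: 34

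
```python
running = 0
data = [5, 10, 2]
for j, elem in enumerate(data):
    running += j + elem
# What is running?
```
Trace:
  running=0
  running=5, j=0, elem=5
  running=16, j=1, elem=10
  running=20, j=2, elem=2

Final answer: 20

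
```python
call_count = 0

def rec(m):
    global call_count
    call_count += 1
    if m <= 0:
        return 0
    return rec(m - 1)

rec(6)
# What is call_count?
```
Call trace:
rec(m=6)
  rec(m=5)
    rec(m=4)
      rec(m=3)
        rec(m=2)
          rec(m=1)
            rec(m=0)
            -> return 0
          -> return 0
        -> return 0
      -> return 0
    -> return 0
  -> return 0
-> return 0

call_count is incremented once per call. rec is entered once for each m = 6, 5, 4, 3, 2, 1, 0 (the m <= 0 call returns without recursing), i.e. 6 + 1 calls.
call_count = 7

Final answer: 7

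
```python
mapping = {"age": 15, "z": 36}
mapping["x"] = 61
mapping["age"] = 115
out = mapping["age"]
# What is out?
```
Trace:
  mapping={'age': 15, 'z': 36}
  mapping={'age': 15, 'z': 36, 'x': 61}
  mapping={'age': 115, 'z': 36, 'x': 61}
  mapping={'age': 115, 'z': 36, 'x': 61}, out=115

Final answer: 115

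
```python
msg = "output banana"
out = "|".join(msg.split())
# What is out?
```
Trace:
  msg='output banana'
  msg='output banana', out='output|banana'

Final answer: 'output|banana'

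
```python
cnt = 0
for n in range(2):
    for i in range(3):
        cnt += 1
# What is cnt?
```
Trace:
  cnt=0
  cnt=1, n=0, i=0
  cnt=2, n=0, i=1
  cnt=3, n=0, i=2
  cnt=4, n=1, i=0
  cnt=5, n=1, i=1
  cnt=6, n=1, i=2

Final answer: 6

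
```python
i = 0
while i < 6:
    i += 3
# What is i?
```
Trace:
  i=0
  i=3
  i=6

Final answer: 6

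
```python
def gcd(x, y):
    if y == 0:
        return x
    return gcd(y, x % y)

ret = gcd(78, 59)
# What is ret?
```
Call trace:
gcd(x=78, y=59)
  gcd(x=59, y=19)
    gcd(x=19, y=2)
      gcd(x=2, y=1)
        gcd(x=1, y=0)
        -> return 1
      -> return 1
    -> return 1
  -> return 1
-> return 1

Final answer: 1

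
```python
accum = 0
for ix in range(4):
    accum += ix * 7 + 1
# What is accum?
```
Trace:
  accum=0
  accum=1, ix=0
  accum=9, ix=1
  accum=24, ix=2
  accum=46, ix=3

Final answer: 46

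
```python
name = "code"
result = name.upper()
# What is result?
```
Trace:
  name='code'
  name='code', result='CODE'

Final answer: 'CODE'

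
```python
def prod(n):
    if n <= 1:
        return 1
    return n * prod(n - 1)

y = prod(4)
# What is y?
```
Call trace:
prod(n=4)
  prod(n=3)
    prod(n=2)
      prod(n=1)
      -> return 1
    -> return 2
  -> return 6
-> return 24

Final answer: 24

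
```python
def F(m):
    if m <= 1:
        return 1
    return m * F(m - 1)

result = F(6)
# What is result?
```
Call trace:
F(m=6)
  F(m=5)
    F(m=4)
      F(m=3)
        F(m=2)
          F(m=1)
          -> return 1
        -> return 2
      -> return 6
    -> return 24
  -> return 120
-> return 720

Final answer: 720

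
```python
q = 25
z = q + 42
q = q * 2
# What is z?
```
Trace:
  q=25
  q=25, z=67
  q=50, z=67

Final answer: 67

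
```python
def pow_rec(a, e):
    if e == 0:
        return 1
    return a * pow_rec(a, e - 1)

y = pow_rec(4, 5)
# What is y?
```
Call trace:
pow_rec(a=4, e=5)
  pow_rec(a=4, e=4)
    pow_rec(a=4, e=3)
      pow_rec(a=4, e=2)
        pow_rec(a=4, e=1)
          pow_rec(a=4, e=0)
          -> return 1
        -> return 4
      -> return 16
    -> return 64
  -> return 256
-> return 1024

Final answer: 1024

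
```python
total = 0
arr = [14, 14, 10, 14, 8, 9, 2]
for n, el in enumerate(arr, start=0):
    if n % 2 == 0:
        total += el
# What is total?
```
Trace:
  total=0
  total=14, n=0, el=14
  total=14, n=1, el=14
  total=24, n=2, el=10
  total=24, n=3, el=14
  total=32, n=4, el=8
  total=32, n=5, el=9
  total=34, n=6, el=2

Final answer: 34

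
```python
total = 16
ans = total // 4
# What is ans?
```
Trace:
  total=16
  total=16, ans=4

Final answer: 4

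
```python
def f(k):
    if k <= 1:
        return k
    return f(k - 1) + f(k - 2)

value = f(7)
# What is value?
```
Call trace (a repeated sub-call is expanded the first time; later identical calls just restate its return value):
f(k=7)
  f(k=6)
    f(k=5)
      f(k=4)
        f(k=3)
          f(k=2)
            f(k=1)
            -> return 1
            f(k=0)
            -> return 0
          -> return 1
          f(k=1)
          -> return 1
        -> return 2
        f(k=2) -> return 1  (same call as traced above)
      -> return 3
      f(k=3) -> return 2  (same call as traced above)
    -> return 5
    f(k=4) -> return 3  (same call as traced above)
  -> return 8
  f(k=5) -> return 5  (same call as traced above)
-> return 13

Final answer: 13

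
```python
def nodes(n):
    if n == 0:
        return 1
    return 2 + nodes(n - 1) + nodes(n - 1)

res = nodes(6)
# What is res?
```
Call trace (a repeated sub-call is expanded the first time; later identical calls just restate its return value):
nodes(n=6)
  nodes(n=5)
    nodes(n=4)
      nodes(n=3)
        nodes(n=2)
          nodes(n=1)
            nodes(n=0)
            -> return 1
            nodes(n=0)
            -> return 1
          -> return 4
          nodes(n=1) -> return 4  (same call as traced above)
        -> return 10
        nodes(n=2) -> return 10  (same call as traced above)
      -> return 22
      nodes(n=3) -> return 22  (same call as traced above)
    -> return 46
    nodes(n=4) -> return 46  (same call as traced above)
  -> return 94
  nodes(n=5) -> return 94  (same call as traced above)
-> return 190

Final answer: 190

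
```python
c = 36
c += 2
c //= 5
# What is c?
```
Trace:
  c=36
  c=38
  c=7

Final answer: 7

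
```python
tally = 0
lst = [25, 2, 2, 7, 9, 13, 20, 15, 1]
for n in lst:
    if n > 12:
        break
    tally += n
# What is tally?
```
Trace:
  tally=0
  tally=0, n=25

Final answer: 0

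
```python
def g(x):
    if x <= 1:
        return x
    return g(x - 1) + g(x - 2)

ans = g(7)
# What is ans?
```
Call trace (a repeated sub-call is expanded the first time; later identical calls just restate its return value):
g(x=7)
  g(x=6)
    g(x=5)
      g(x=4)
        g(x=3)
          g(x=2)
            g(x=1)
            -> return 1
            g(x=0)
            -> return 0
          -> return 1
          g(x=1)
          -> return 1
        -> return 2
        g(x=2) -> return 1  (same call as traced above)
      -> return 3
      g(x=3) -> return 2  (same call as traced above)
    -> return 5
    g(x=4) -> return 3  (same call as traced above)
  -> return 8
  g(x=5) -> return 5  (same call as traced above)
-> return 13

Final answer: 13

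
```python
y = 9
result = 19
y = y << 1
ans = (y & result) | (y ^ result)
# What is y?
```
Trace:
  y=9
  y=9, result=19
  y=18, result=19
  y=18, result=19, ans=19

Final answer: 18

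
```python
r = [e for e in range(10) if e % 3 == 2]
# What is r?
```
Trace:
  e=0
  e=1
  e=2
  e=3
  e=4
  e=5
  e=6
  e=7
  e=8
  e=9
  r=[2, 5, 8]

Final answer: [2, 5, 8]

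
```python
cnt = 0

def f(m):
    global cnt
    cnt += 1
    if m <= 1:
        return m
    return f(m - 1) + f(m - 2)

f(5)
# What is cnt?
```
Call trace (a repeated sub-call is expanded the first time; later identical calls just restate its return value):
f(m=5)
  f(m=4)
    f(m=3)
      f(m=2)
        f(m=1)
        -> return 1
        f(m=0)
        -> return 0
      -> return 1
      f(m=1)
      -> return 1
    -> return 2
    f(m=2) -> return 1  (same call as traced above)
  -> return 3
  f(m=3) -> return 2  (same call as traced above)
-> return 5

cnt is incremented once per call, so count the calls in each subtree. Let C(m) = number of calls made by f(m).
C(0) = C(1) = 1 (base case, no recursion); C(m) = 1 + C(m - 1) + C(m - 2) otherwise.
C(2) = 1 + C(1) + C(0) = 1 + 1 + 1 = 3
C(3) = 1 + C(2) + C(1) = 1 + 3 + 1 = 5
C(4) = 1 + C(3) + C(2) = 1 + 5 + 3 = 9
C(5) = 1 + C(4) + C(3) = 1 + 9 + 5 = 15
cnt = C(5) = 15

Final answer: 15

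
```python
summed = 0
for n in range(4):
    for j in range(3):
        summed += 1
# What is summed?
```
Trace:
  summed=0
  summed=1, n=0, j=0
  summed=2, n=0, j=1
  summed=3, n=0, j=2
  summed=4, n=1, j=0
  summed=5, n=1, j=1
  summed=6, n=1, j=2
  summed=7, n=2, j=0
  summed=8, n=2, j=1
  summed=9, n=2, j=2
  summed=10, n=3, j=0
  summed=11, n=3, j=1
  summed=12, n=3, j=2

Final answer: 12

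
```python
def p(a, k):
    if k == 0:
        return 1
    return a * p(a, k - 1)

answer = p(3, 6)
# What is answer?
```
Call trace:
p(a=3, k=6)
  p(a=3, k=5)
    p(a=3, k=4)
      p(a=3, k=3)
        p(a=3, k=2)
          p(a=3, k=1)
            p(a=3, k=0)
            -> return 1
          -> return 3
        -> return 9
      -> return 27
    -> return 81
  -> return 243
-> return 729

Final answer: 729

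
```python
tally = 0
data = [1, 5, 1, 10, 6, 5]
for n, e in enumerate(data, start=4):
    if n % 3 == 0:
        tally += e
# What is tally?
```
Trace:
  tally=0
  tally=0, n=4, e=1
  tally=0, n=5, e=5
  tally=1, n=6, e=1
  tally=1, n=7, e=10
  tally=1, n=8, e=6
  tally=6, n=9, e=5

Final answer: 6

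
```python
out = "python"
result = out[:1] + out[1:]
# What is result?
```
Trace:
  out='python'
  out='python', result='python'

Final answer: 'python'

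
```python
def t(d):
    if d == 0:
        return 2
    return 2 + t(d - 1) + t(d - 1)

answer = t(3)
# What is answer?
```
Call trace (a repeated sub-call is expanded the first time; later identical calls just restate its return value):
t(d=3)
  t(d=2)
    t(d=1)
      t(d=0)
      -> return 2
      t(d=0)
      -> return 2
    -> return 6
    t(d=1) -> return 6  (same call as traced above)
  -> return 14
  t(d=2) -> return 14  (same call as traced above)
-> return 30

Final answer: 30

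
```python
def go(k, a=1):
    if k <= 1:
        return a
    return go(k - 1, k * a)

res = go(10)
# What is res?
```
Call trace:
go(k=10, a=1)
  go(k=9, a=10)
    go(k=8, a=90)
      go(k=7, a=720)
        go(k=6, a=5040)
          go(k=5, a=30240)
            go(k=4, a=151200)
              go(k=3, a=604800)
                go(k=2, a=1814400)
                  go(k=1, a=3628800)
                  -> return 3628800
                -> return 3628800
              -> return 3628800
            -> return 3628800
          -> return 3628800
        -> return 3628800
      -> return 3628800
    -> return 3628800
  -> return 3628800
-> return 3628800

Final answer: 3628800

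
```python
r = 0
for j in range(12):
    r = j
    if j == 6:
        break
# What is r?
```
Trace:
  r=0
  r=0, j=0
  r=1, j=1
  r=2, j=2
  r=3, j=3
  r=4, j=4
  r=5, j=5
  r=6, j=6

Final answer: 6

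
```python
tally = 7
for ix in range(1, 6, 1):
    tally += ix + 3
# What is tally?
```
Trace:
  tally=7
  tally=11, ix=1
  tally=16, ix=2
  tally=22, ix=3
  tally=29, ix=4
  tally=37, ix=5

Final answer: 37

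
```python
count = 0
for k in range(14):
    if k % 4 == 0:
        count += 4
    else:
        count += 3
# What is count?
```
Trace:
  count=0
  count=4, k=0
  count=7, k=1
  count=10, k=2
  count=13, k=3
  count=17, k=4
  count=20, k=5
  count=23, k=6
  count=26, k=7
  count=30, k=8
  count=33, k=9
  count=36, k=10
  count=39, k=11
  count=43, k=12
  count=46, k=13

Final answer: 46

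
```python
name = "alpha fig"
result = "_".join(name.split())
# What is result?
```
Trace:
  name='alpha fig'
  name='alpha fig', result='alpha_fig'

Final answer: 'alpha_fig'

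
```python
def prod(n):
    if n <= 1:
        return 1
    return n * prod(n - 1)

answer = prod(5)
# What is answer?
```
Call trace:
prod(n=5)
  prod(n=4)
    prod(n=3)
      prod(n=2)
        prod(n=1)
        -> return 1
      -> return 2
    -> return 6
  -> return 24
-> return 120

Final answer: 120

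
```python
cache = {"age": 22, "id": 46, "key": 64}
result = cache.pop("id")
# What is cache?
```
Trace:
  cache={'age': 22, 'id': 46, 'key': 64}
  cache={'age': 22, 'key': 64}, result=46

Final answer: {'age': 22, 'key': 64}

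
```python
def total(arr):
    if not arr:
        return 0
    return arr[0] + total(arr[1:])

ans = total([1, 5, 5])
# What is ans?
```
Call trace:
total(arr=[1, 5, 5])
  total(arr=[5, 5])
    total(arr=[5])
      total(arr=[])
      -> return 0
    -> return 5
  -> return 10
-> return 11

Final answer: 11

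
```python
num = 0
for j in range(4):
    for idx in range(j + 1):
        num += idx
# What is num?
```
Trace:
  num=0
  num=0, j=0, idx=0
  num=0, j=1, idx=0
  num=1, j=1, idx=1
  num=1, j=2, idx=0
  num=2, j=2, idx=1
  num=4, j=2, idx=2
  num=4, j=3, idx=0
  num=5, j=3, idx=1
  num=7, j=3, idx=2
  num=10, j=3, idx=3

Final answer: 10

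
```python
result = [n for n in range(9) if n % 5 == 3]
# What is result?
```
Trace:
  n=0
  n=1
  n=2
  n=3
  n=4
  n=5
  n=6
  n=7
  n=8
  result=[3, 8]

Final answer: [3, 8]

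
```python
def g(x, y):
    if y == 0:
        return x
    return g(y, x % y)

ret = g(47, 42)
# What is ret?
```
Call trace:
g(x=47, y=42)
  g(x=42, y=5)
    g(x=5, y=2)
      g(x=2, y=1)
        g(x=1, y=0)
        -> return 1
      -> return 1
    -> return 1
  -> return 1
-> return 1

Final answer: 1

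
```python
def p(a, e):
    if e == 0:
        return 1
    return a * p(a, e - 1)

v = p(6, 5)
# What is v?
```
Call trace:
p(a=6, e=5)
  p(a=6, e=4)
    p(a=6, e=3)
      p(a=6, e=2)
        p(a=6, e=1)
          p(a=6, e=0)
          -> return 1
        -> return 6
      -> return 36
    -> return 216
  -> return 1296
-> return 7776

Final answer: 7776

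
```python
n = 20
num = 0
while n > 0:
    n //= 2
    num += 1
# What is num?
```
Trace:
  n=20
  n=20, num=0
  n=10, num=1
  n=5, num=2
  n=2, num=3
  n=1, num=4
  n=0, num=5

Final answer: 5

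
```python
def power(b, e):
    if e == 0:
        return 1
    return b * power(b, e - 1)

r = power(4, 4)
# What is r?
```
Call trace:
power(b=4, e=4)
  power(b=4, e=3)
    power(b=4, e=2)
      power(b=4, e=1)
        power(b=4, e=0)
        -> return 1
      -> return 4
    -> return 16
  -> return 64
-> return 256

Final answer: 256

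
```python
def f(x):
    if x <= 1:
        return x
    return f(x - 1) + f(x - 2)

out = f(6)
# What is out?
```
Call trace (a repeated sub-call is expanded the first time; later identical calls just restate its return value):
f(x=6)
  f(x=5)
    f(x=4)
      f(x=3)
        f(x=2)
          f(x=1)
          -> return 1
          f(x=0)
          -> return 0
        -> return 1
        f(x=1)
        -> return 1
      -> return 2
      f(x=2) -> return 1  (same call as traced above)
    -> return 3
    f(x=3) -> return 2  (same call as traced above)
  -> return 5
  f(x=4) -> return 3  (same call as traced above)
-> return 8

Final answer: 8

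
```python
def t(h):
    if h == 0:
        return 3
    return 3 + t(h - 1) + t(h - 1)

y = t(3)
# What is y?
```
Call trace (a repeated sub-call is expanded the first time; later identical calls just restate its return value):
t(h=3)
  t(h=2)
    t(h=1)
      t(h=0)
      -> return 3
      t(h=0)
      -> return 3
    -> return 9
    t(h=1) -> return 9  (same call as traced above)
  -> return 21
  t(h=2) -> return 21  (same call as traced above)
-> return 45

Final answer: 45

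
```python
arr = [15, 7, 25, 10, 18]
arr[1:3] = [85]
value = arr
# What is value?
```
Trace:
  arr=[15, 7, 25, 10, 18]
  arr=[15, 85, 10, 18]
  arr=[15, 85, 10, 18], value=[15, 85, 10, 18]

Final answer: [15, 85, 10, 18]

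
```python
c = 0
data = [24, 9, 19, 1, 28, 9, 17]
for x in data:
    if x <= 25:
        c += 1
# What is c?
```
Trace:
  c=0
  c=1, x=24
  c=2, x=9
  c=3, x=19
  c=4, x=1
  c=4, x=28
  c=5, x=9
  c=6, x=17

Final answer: 6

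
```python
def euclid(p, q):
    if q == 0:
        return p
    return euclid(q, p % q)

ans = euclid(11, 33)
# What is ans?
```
Call trace:
euclid(p=11, q=33)
  euclid(p=33, q=11)
    euclid(p=11, q=0)
    -> return 11
  -> return 11
-> return 11

Final answer: 11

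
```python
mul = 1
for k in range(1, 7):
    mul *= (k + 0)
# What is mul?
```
Trace:
  mul=1
  mul=1, k=1
  mul=2, k=2
  mul=6, k=3
  mul=24, k=4
  mul=120, k=5
  mul=720, k=6

Final answer: 720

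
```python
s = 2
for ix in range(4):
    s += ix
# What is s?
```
Trace:
  s=2
  s=2, ix=0
  s=3, ix=1
  s=5, ix=2
  s=8, ix=3

Final answer: 8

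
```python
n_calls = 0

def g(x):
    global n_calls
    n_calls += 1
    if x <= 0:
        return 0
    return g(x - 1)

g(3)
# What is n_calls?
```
Call trace:
g(x=3)
  g(x=2)
    g(x=1)
      g(x=0)
      -> return 0
    -> return 0
  -> return 0
-> return 0

n_calls is incremented once per call. g is entered once for each x = 3, 2, 1, 0 (the x <= 0 call returns without recursing), i.e. 3 + 1 calls.
n_calls = 4

Final answer: 4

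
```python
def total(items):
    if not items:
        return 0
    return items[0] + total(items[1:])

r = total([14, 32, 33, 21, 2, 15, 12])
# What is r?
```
Call trace:
total(items=[14, 32, 33, 21, 2, 15, 12])
  total(items=[32, 33, 21, 2, 15, 12])
    total(items=[33, 21, 2, 15, 12])
      total(items=[21, 2, 15, 12])
        total(items=[2, 15, 12])
          total(items=[15, 12])
            total(items=[12])
              total(items=[])
              -> return 0
            -> return 12
          -> return 27
        -> return 29
      -> return 50
    -> return 83
  -> return 115
-> return 129

Final answer: 129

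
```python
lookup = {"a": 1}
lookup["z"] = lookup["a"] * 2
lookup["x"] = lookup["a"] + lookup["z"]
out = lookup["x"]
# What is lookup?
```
Trace:
  lookup={'a': 1}
  lookup={'a': 1, 'z': 2}
  lookup={'a': 1, 'z': 2, 'x': 3}
  lookup={'a': 1, 'z': 2, 'x': 3}, out=3

Final answer: {'a': 1, 'z': 2, 'x': 3}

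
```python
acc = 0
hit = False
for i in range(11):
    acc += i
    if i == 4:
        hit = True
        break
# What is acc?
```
Trace:
  acc=0
  acc=0, hit=False
  acc=0, hit=False, i=0
  acc=1, hit=False, i=1
  acc=3, hit=False, i=2
  acc=6, hit=False, i=3
  acc=10, hit=True, i=4

Final answer: 10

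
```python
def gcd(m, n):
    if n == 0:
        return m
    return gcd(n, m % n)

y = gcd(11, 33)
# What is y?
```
Call trace:
gcd(m=11, n=33)
  gcd(m=33, n=11)
    gcd(m=11, n=0)
    -> return 11
  -> return 11
-> return 11

Final answer: 11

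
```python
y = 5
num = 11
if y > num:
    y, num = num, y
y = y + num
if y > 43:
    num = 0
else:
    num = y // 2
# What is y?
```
Trace:
  y=5
  y=5, num=11
  y=5, num=11
  y=16, num=11
  y=16, num=8

Final answer: 16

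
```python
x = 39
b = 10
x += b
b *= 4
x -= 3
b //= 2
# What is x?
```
Trace:
  x=39
  x=39, b=10
  x=49, b=10
  x=49, b=40
  x=46, b=40
  x=46, b=20

Final answer: 46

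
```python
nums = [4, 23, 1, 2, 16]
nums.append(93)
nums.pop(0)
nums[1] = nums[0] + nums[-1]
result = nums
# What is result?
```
Trace:
  nums=[4, 23, 1, 2, 16]
  nums=[4, 23, 1, 2, 16, 93]
  nums=[23, 1, 2, 16, 93]
  nums=[23, 116, 2, 16, 93]
  nums=[23, 116, 2, 16, 93], result=[23, 116, 2, 16, 93]

Final answer: [23, 116, 2, 16, 93]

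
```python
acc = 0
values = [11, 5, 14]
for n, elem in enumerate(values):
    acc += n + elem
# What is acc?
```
Trace:
  acc=0
  acc=11, n=0, elem=11
  acc=17, n=1, elem=5
  acc=33, n=2, elem=14

Final answer: 33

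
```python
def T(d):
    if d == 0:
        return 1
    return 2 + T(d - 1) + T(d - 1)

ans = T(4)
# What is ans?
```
Call trace (a repeated sub-call is expanded the first time; later identical calls just restate its return value):
T(d=4)
  T(d=3)
    T(d=2)
      T(d=1)
        T(d=0)
        -> return 1
        T(d=0)
        -> return 1
      -> return 4
      T(d=1) -> return 4  (same call as traced above)
    -> return 10
    T(d=2) -> return 10  (same call as traced above)
  -> return 22
  T(d=3) -> return 22  (same call as traced above)
-> return 46

Final answer: 46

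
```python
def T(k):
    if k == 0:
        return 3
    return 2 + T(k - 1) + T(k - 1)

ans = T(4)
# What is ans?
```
Call trace (a repeated sub-call is expanded the first time; later identical calls just restate its return value):
T(k=4)
  T(k=3)
    T(k=2)
      T(k=1)
        T(k=0)
        -> return 3
        T(k=0)
        -> return 3
      -> return 8
      T(k=1) -> return 8  (same call as traced above)
    -> return 18
    T(k=2) -> return 18  (same call as traced above)
  -> return 38
  T(k=3) -> return 38  (same call as traced above)
-> return 78

Final answer: 78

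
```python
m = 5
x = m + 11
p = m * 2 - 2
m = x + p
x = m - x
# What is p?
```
Trace:
  m=5
  m=5, x=16
  m=5, x=16, p=8
  m=24, x=16, p=8
  m=24, x=8, p=8

Final answer: 8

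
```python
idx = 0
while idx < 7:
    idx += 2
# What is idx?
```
Trace:
  idx=0
  idx=2
  idx=4
  idx=6
  idx=8

Final answer: 8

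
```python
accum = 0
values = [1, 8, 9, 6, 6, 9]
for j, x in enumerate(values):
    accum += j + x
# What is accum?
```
Trace:
  accum=0
  accum=1, j=0, x=1
  accum=10, j=1, x=8
  accum=21, j=2, x=9
  accum=30, j=3, x=6
  accum=40, j=4, x=6
  accum=54, j=5, x=9

Final answer: 54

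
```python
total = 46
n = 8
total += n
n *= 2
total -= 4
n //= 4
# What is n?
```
Trace:
  total=46
  total=46, n=8
  total=54, n=8
  total=54, n=16
  total=50, n=16
  total=50, n=4

Final answer: 4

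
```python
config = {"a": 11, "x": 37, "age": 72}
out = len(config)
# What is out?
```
Trace:
  config={'a': 11, 'x': 37, 'age': 72}
  config={'a': 11, 'x': 37, 'age': 72}, out=3

Final answer: 3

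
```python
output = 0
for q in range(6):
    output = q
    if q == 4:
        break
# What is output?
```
Trace:
  output=0
  output=0, q=0
  output=1, q=1
  output=2, q=2
  output=3, q=3
  output=4, q=4

Final answer: 4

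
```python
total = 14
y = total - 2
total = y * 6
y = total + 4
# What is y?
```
Trace:
  total=14
  total=14, y=12
  total=72, y=12
  total=72, y=76

Final answer: 76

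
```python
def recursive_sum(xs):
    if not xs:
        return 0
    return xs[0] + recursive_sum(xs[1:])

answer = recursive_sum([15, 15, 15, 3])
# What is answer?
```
Call trace:
recursive_sum(xs=[15, 15, 15, 3])
  recursive_sum(xs=[15, 15, 3])
    recursive_sum(xs=[15, 3])
      recursive_sum(xs=[3])
        recursive_sum(xs=[])
        -> return 0
      -> return 3
    -> return 18
  -> return 33
-> return 48

Final answer: 48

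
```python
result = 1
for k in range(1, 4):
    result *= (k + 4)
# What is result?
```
Trace:
  result=1
  result=5, k=1
  result=30, k=2
  result=210, k=3

Final answer: 210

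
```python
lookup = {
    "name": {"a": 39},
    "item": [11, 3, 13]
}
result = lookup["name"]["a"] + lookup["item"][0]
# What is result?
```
Trace:
  lookup={'name': {'a': 39}, 'item': [11, 3, 13]}
  lookup={'name': {'a': 39}, 'item': [11, 3, 13]}, result=50

Final answer: 50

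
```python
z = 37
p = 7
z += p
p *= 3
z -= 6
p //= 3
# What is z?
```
Trace:
  z=37
  z=37, p=7
  z=44, p=7
  z=44, p=21
  z=38, p=21
  z=38, p=7

Final answer: 38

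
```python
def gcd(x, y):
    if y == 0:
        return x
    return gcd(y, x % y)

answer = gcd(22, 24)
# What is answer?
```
Call trace:
gcd(x=22, y=24)
  gcd(x=24, y=22)
    gcd(x=22, y=2)
      gcd(x=2, y=0)
      -> return 2
    -> return 2
  -> return 2
-> return 2

Final answer: 2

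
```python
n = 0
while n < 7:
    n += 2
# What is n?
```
Trace:
  n=0
  n=2
  n=4
  n=6
  n=8

Final answer: 8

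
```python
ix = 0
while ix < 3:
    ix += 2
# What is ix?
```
Trace:
  ix=0
  ix=2
  ix=4

Final answer: 4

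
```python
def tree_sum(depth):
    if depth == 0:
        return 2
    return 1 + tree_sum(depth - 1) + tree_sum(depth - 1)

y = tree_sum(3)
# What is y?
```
Call trace (a repeated sub-call is expanded the first time; later identical calls just restate its return value):
tree_sum(depth=3)
  tree_sum(depth=2)
    tree_sum(depth=1)
      tree_sum(depth=0)
      -> return 2
      tree_sum(depth=0)
      -> return 2
    -> return 5
    tree_sum(depth=1) -> return 5  (same call as traced above)
  -> return 11
  tree_sum(depth=2) -> return 11  (same call as traced above)
-> return 23

Final answer: 23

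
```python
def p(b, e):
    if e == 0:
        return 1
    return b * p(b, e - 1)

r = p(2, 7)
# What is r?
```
Call trace:
p(b=2, e=7)
  p(b=2, e=6)
    p(b=2, e=5)
      p(b=2, e=4)
        p(b=2, e=3)
          p(b=2, e=2)
            p(b=2, e=1)
              p(b=2, e=0)
              -> return 1
            -> return 2
          -> return 4
        -> return 8
      -> return 16
    -> return 32
  -> return 64
-> return 128

Final answer: 128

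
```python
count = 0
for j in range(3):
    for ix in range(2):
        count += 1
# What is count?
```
Trace:
  count=0
  count=1, j=0, ix=0
  count=2, j=0, ix=1
  count=3, j=1, ix=0
  count=4, j=1, ix=1
  count=5, j=2, ix=0
  count=6, j=2, ix=1

Final answer: 6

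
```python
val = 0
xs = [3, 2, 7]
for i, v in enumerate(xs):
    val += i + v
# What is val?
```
Trace:
  val=0
  val=3, i=0, v=3
  val=6, i=1, v=2
  val=15, i=2, v=7

Final answer: 15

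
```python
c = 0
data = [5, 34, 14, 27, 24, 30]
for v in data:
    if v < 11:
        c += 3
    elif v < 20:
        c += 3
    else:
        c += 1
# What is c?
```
Trace:
  c=0
  c=3, v=5
  c=4, v=34
  c=7, v=14
  c=8, v=27
  c=9, v=24
  c=10, v=30

Final answer: 10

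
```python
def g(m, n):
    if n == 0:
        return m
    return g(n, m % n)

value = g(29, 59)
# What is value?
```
Call trace:
g(m=29, n=59)
  g(m=59, n=29)
    g(m=29, n=1)
      g(m=1, n=0)
      -> return 1
    -> return 1
  -> return 1
-> return 1

Final answer: 1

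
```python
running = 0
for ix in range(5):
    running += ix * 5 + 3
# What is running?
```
Trace:
  running=0
  running=3, ix=0
  running=11, ix=1
  running=24, ix=2
  running=42, ix=3
  running=65, ix=4

Final answer: 65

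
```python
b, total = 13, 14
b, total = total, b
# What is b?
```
Trace:
  b=13, total=14
  b=14, total=13

Final answer: 14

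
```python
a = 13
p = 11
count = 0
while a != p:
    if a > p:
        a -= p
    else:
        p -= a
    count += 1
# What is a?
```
Trace:
  a=13
  a=13, p=11
  a=13, p=11, count=0
  a=2, p=11, count=1
  a=2, p=9, count=2
  a=2, p=7, count=3
  a=2, p=5, count=4
  a=2, p=3, count=5
  a=2, p=1, count=6
  a=1, p=1, count=7

Final answer: 1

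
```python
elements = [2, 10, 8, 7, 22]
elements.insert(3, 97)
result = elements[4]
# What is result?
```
Trace:
  elements=[2, 10, 8, 7, 22]
  elements=[2, 10, 8, 97, 7, 22]
  elements=[2, 10, 8, 97, 7, 22], result=7

Final answer: 7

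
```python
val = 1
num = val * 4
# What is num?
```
Trace:
  val=1
  val=1, num=4

Final answer: 4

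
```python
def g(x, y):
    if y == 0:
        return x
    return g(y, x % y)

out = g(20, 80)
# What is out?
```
Call trace:
g(x=20, y=80)
  g(x=80, y=20)
    g(x=20, y=0)
    -> return 20
  -> return 20
-> return 20

Final answer: 20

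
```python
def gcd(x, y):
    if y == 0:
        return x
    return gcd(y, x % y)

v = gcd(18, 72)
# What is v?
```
Call trace:
gcd(x=18, y=72)
  gcd(x=72, y=18)
    gcd(x=18, y=0)
    -> return 18
  -> return 18
-> return 18

Final answer: 18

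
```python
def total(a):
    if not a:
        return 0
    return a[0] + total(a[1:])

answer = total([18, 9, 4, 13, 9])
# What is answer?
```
Call trace:
total(a=[18, 9, 4, 13, 9])
  total(a=[9, 4, 13, 9])
    total(a=[4, 13, 9])
      total(a=[13, 9])
        total(a=[9])
          total(a=[])
          -> return 0
        -> return 9
      -> return 22
    -> return 26
  -> return 35
-> return 53

Final answer: 53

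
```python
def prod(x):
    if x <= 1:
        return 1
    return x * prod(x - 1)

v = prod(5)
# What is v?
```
Call trace:
prod(x=5)
  prod(x=4)
    prod(x=3)
      prod(x=2)
        prod(x=1)
        -> return 1
      -> return 2
    -> return 6
  -> return 24
-> return 120

Final answer: 120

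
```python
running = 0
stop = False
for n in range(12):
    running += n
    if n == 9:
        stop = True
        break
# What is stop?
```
Trace:
  running=0
  running=0, stop=False
  running=0, stop=False, n=0
  running=1, stop=False, n=1
  running=3, stop=False, n=2
  running=6, stop=False, n=3
  running=10, stop=False, n=4
  running=15, stop=False, n=5
  running=21, stop=False, n=6
  running=28, stop=False, n=7
  running=36, stop=False, n=8
  running=45, stop=True, n=9

Final answer: True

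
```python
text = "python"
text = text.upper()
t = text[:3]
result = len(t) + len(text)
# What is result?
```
Trace:
  text='python'
  text='PYTHON'
  text='PYTHON', t='PYT'
  text='PYTHON', t='PYT', result=9

Final answer: 9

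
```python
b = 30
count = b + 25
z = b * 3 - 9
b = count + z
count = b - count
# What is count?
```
Trace:
  b=30
  b=30, count=55
  b=30, count=55, z=81
  b=136, count=55, z=81
  b=136, count=81, z=81

Final answer: 81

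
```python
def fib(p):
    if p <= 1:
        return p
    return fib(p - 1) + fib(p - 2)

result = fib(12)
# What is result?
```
Call trace (a repeated sub-call is expanded the first time; later identical calls just restate its return value):
fib(p=12)
  fib(p=11)
    fib(p=10)
      fib(p=9)
        fib(p=8)
          fib(p=7)
            fib(p=6)
              fib(p=5)
                fib(p=4)
                  fib(p=3)
                    fib(p=2)
                      fib(p=1)
                      -> return 1
                      fib(p=0)
                      -> return 0
                    -> return 1
                    fib(p=1)
                    -> return 1
                  -> return 2
                  fib(p=2) -> return 1  (same call as traced above)
                -> return 3
                fib(p=3) -> return 2  (same call as traced above)
              -> return 5
              fib(p=4) -> return 3  (same call as traced above)
            -> return 8
            fib(p=5) -> return 5  (same call as traced above)
          -> return 13
          fib(p=6) -> return 8  (same call as traced above)
        -> return 21
        fib(p=7) -> return 13  (same call as traced above)
      -> return 34
      fib(p=8) -> return 21  (same call as traced above)
    -> return 55
    fib(p=9) -> return 34  (same call as traced above)
  -> return 89
  fib(p=10) -> return 55  (same call as traced above)
-> return 144

Final answer: 144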